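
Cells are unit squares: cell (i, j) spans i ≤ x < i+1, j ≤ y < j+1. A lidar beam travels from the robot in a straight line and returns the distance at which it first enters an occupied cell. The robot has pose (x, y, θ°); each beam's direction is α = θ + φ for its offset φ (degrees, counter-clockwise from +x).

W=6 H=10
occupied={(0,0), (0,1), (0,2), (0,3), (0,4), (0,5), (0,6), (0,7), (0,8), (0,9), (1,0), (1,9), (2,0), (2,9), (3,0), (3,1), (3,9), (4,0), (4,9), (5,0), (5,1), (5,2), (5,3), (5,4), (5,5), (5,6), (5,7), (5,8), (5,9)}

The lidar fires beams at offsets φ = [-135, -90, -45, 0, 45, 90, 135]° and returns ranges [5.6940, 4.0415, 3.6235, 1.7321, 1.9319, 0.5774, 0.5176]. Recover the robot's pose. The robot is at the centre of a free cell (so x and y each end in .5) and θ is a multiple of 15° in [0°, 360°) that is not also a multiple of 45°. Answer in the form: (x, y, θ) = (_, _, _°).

The pose lattice has 31·16 = 496 candidates. Test each by forward raycasting.
  (4.5, 7.5, 210°): beam 1 = 1.5529 ≠ 5.6940 ✗
  (2.5, 3.5, 150°): beam 1 = 2.5882 ≠ 5.6940 ✗
  (4.5, 2.5, 75°): beam 1 = 1.0000 ≠ 5.6940 ✗
  …
  (4.5, 3.5, 240°): r_1=5.6940, r_2=4.0415, r_3=3.6235, r_4=1.7321, r_5=1.9319, r_6=0.5774, r_7=0.5176 — all match ✓
Unique over the lattice → pose = (4.5, 3.5, 240°).

(x, y, θ) = (4.5, 3.5, 240°)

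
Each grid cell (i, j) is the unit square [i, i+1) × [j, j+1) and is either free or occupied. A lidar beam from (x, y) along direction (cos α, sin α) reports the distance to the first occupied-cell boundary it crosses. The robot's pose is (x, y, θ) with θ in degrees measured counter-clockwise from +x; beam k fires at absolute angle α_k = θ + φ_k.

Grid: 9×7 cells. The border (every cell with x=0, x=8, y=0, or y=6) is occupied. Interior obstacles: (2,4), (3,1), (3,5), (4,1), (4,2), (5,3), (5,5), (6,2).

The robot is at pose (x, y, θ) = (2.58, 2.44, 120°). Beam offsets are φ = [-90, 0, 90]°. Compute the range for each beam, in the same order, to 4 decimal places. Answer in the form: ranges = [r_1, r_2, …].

ranges = [2.7944, 3.1600, 1.8244]

beam 1: φ=-90°, α=30°
  dir = (cos 30°, sin 30°) = (0.8660, 0.5000); from cell (2,2)
  next x-line at t=0.4850, next y-line at t=1.1200; Δt_x=1.1547, Δt_y=2.0000
    x: enter (3,2) at t=0.4850
    y: enter (3,3) at t=1.1200
    x: enter (4,3) at t=1.6397
    x: enter (5,3) at t=2.7944 ← occupied
  → r_1 = 2.7944
beam 2: φ=0°, α=120°
  dir = (cos 120°, sin 120°) = (-0.5000, 0.8660); from cell (2,2)
  next x-line at t=1.1600, next y-line at t=0.6466; Δt_x=2.0000, Δt_y=1.1547
    y: enter (2,3) at t=0.6466
    x: enter (1,3) at t=1.1600
    y: enter (1,4) at t=1.8013
    y: enter (1,5) at t=2.9560
    x: enter (0,5) at t=3.1600 ← occupied
  → r_2 = 3.1600
beam 3: φ=90°, α=210°
  dir = (cos 210°, sin 210°) = (-0.8660, -0.5000); from cell (2,2)
  next x-line at t=0.6697, next y-line at t=0.8800; Δt_x=1.1547, Δt_y=2.0000
    x: enter (1,2) at t=0.6697
    y: enter (1,1) at t=0.8800
    x: enter (0,1) at t=1.8244 ← occupied
  → r_3 = 1.8244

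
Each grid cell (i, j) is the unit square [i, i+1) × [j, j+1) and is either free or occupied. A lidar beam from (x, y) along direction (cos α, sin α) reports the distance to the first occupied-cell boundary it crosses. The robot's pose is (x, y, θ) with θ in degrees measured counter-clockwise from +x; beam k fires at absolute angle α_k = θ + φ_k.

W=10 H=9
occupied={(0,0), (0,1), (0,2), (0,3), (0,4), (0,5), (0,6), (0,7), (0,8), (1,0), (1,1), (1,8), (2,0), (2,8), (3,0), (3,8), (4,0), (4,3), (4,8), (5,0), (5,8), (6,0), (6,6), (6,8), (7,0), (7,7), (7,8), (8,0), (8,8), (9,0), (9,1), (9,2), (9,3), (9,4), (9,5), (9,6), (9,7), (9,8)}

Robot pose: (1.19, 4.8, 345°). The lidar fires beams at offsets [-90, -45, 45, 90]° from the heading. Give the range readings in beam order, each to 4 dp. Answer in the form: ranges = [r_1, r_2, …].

ranges = [0.7341, 4.3879, 6.4000, 3.3129]

beam 1: φ=-90°, α=255°
  d=(-0.2588,-0.9659)  start (1,4)  tX=0.7341 tY=0.8282  stride 1/|dx|=3.8637 1/|dy|=1.0353
    cross x-line → (0,4), t=0.7341 (wall)
  → r_1 = 0.7341
beam 2: φ=-45°, α=300°
  d=(0.5000,-0.8660)  start (1,4)  tX=1.6200 tY=0.9238  stride 1/|dx|=2.0000 1/|dy|=1.1547
    cross y-line → (1,3), t=0.9238
    cross x-line → (2,3), t=1.6200
    cross y-line → (2,2), t=2.0785
    cross y-line → (2,1), t=3.2332
    cross x-line → (3,1), t=3.6200
    cross y-line → (3,0), t=4.3879 (wall)
  → r_2 = 4.3879
beam 3: φ=45°, α=30°
  d=(0.8660,0.5000)  start (1,4)  tX=0.9353 tY=0.4000  stride 1/|dx|=1.1547 1/|dy|=2.0000
    cross y-line → (1,5), t=0.4000
    cross x-line → (2,5), t=0.9353
    cross x-line → (3,5), t=2.0900
    cross y-line → (3,6), t=2.4000
    cross x-line → (4,6), t=3.2447
    cross x-line → (5,6), t=4.3994
    cross y-line → (5,7), t=4.4000
    cross x-line → (6,7), t=5.5541
    cross y-line → (6,8), t=6.4000 (wall)
  → r_3 = 6.4000
beam 4: φ=90°, α=75°
  d=(0.2588,0.9659)  start (1,4)  tX=3.1296 tY=0.2071  stride 1/|dx|=3.8637 1/|dy|=1.0353
    cross y-line → (1,5), t=0.2071
    cross y-line → (1,6), t=1.2423
    cross y-line → (1,7), t=2.2776
    cross x-line → (2,7), t=3.1296
    cross y-line → (2,8), t=3.3129 (wall)
  → r_4 = 3.3129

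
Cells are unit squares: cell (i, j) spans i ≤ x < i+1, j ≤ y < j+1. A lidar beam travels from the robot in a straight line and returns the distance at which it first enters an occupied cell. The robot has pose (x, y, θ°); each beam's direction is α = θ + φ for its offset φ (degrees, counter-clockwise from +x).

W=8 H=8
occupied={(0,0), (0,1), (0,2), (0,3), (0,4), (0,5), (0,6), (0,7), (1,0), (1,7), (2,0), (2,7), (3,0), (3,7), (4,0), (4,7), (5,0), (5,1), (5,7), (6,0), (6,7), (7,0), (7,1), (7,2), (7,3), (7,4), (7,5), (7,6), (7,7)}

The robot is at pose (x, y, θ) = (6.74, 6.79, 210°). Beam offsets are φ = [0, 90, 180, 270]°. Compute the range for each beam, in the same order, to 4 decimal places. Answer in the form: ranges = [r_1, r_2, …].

beam 1: φ=0°, α=210°
  dir = (cos 210°, sin 210°) = (-0.8660, -0.5000); from cell (6,6)
  next x-line at t=0.8545, next y-line at t=1.5800; Δt_x=1.1547, Δt_y=2.0000
    x: enter (5,6) at t=0.8545
    y: enter (5,5) at t=1.5800
    x: enter (4,5) at t=2.0092
    x: enter (3,5) at t=3.1639
    y: enter (3,4) at t=3.5800
    x: enter (2,4) at t=4.3186
    x: enter (1,4) at t=5.4733
    y: enter (1,3) at t=5.5800
    x: enter (0,3) at t=6.6280 ← occupied
  → r_1 = 6.6280
beam 2: φ=90°, α=300°
  dir = (cos 300°, sin 300°) = (0.5000, -0.8660); from cell (6,6)
  next x-line at t=0.5200, next y-line at t=0.9122; Δt_x=2.0000, Δt_y=1.1547
    x: enter (7,6) at t=0.5200 ← occupied
  → r_2 = 0.5200
beam 3: φ=180°, α=30°
  dir = (cos 30°, sin 30°) = (0.8660, 0.5000); from cell (6,6)
  next x-line at t=0.3002, next y-line at t=0.4200; Δt_x=1.1547, Δt_y=2.0000
    x: enter (7,6) at t=0.3002 ← occupied
  → r_3 = 0.3002
beam 4: φ=270°, α=120°
  dir = (cos 120°, sin 120°) = (-0.5000, 0.8660); from cell (6,6)
  next x-line at t=1.4800, next y-line at t=0.2425; Δt_x=2.0000, Δt_y=1.1547
    y: enter (6,7) at t=0.2425 ← occupied
  → r_4 = 0.2425

ranges = [6.6280, 0.5200, 0.3002, 0.2425]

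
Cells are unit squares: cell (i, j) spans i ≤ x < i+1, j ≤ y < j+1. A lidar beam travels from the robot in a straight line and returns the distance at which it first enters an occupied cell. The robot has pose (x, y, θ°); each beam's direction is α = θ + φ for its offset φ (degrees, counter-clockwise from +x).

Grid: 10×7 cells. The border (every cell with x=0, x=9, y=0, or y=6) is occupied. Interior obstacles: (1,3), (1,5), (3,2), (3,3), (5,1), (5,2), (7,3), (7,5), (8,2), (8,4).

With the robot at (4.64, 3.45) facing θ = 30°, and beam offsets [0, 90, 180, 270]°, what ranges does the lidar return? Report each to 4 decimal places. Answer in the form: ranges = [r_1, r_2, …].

ranges = [3.1000, 2.9445, 0.7390, 0.7200]

beam 1: φ=0°, α=30°
  d=(0.8660,0.5000)  start (4,3)  tX=0.4157 tY=1.1000  stride 1/|dx|=1.1547 1/|dy|=2.0000
    cross x-line → (5,3), t=0.4157
    cross y-line → (5,4), t=1.1000
    cross x-line → (6,4), t=1.5704
    cross x-line → (7,4), t=2.7251
    cross y-line → (7,5), t=3.1000 (wall)
  → r_1 = 3.1000
beam 2: φ=90°, α=120°
  d=(-0.5000,0.8660)  start (4,3)  tX=1.2800 tY=0.6351  stride 1/|dx|=2.0000 1/|dy|=1.1547
    cross y-line → (4,4), t=0.6351
    cross x-line → (3,4), t=1.2800
    cross y-line → (3,5), t=1.7898
    cross y-line → (3,6), t=2.9445 (wall)
  → r_2 = 2.9445
beam 3: φ=180°, α=210°
  d=(-0.8660,-0.5000)  start (4,3)  tX=0.7390 tY=0.9000  stride 1/|dx|=1.1547 1/|dy|=2.0000
    cross x-line → (3,3), t=0.7390 (wall)
  → r_3 = 0.7390
beam 4: φ=270°, α=300°
  d=(0.5000,-0.8660)  start (4,3)  tX=0.7200 tY=0.5196  stride 1/|dx|=2.0000 1/|dy|=1.1547
    cross y-line → (4,2), t=0.5196
    cross x-line → (5,2), t=0.7200 (wall)
  → r_4 = 0.7200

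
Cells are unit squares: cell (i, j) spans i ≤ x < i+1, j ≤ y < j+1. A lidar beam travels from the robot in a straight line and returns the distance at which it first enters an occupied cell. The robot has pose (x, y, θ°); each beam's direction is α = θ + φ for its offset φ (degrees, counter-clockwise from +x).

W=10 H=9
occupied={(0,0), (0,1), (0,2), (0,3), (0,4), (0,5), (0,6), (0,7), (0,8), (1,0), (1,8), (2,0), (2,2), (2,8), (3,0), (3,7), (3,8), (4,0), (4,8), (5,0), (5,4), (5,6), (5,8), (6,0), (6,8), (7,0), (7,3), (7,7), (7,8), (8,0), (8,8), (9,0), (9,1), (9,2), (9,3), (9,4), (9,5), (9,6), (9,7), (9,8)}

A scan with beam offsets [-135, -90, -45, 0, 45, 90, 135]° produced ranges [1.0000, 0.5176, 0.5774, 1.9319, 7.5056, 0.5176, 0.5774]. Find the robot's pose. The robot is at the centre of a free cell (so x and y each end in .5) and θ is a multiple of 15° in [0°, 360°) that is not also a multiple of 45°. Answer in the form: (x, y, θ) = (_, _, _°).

Enumerate (i+0.5, j+0.5, θ) over the 50 free cells and 16 admissible headings. For each, cast all 7 beams and compare to the given ranges.
  (8.5, 1.5, 105°): beam 1 = 0.5774 ≠ 1.0000 ✗
  (6.5, 6.5, 330°): beam 1 = 0.5176 ≠ 1.0000 ✗
  (6.5, 1.5, 240°): beam 1 = 2.5882 ≠ 1.0000 ✗
  (4.5, 1.5, 210°): beam 1 = 2.5882 ≠ 1.0000 ✗
  (3.5, 5.5, 165°): beam 1 = 1.7321 ≠ 1.0000 ✗
  …
  (2.5, 1.5, 345°): r_1=1.0000, r_2=0.5176, r_3=0.5774, r_4=1.9319, r_5=7.5056, r_6=0.5176, r_7=0.5774 — all match ✓
Only this pose fits every beam.

(x, y, θ) = (2.5, 1.5, 345°)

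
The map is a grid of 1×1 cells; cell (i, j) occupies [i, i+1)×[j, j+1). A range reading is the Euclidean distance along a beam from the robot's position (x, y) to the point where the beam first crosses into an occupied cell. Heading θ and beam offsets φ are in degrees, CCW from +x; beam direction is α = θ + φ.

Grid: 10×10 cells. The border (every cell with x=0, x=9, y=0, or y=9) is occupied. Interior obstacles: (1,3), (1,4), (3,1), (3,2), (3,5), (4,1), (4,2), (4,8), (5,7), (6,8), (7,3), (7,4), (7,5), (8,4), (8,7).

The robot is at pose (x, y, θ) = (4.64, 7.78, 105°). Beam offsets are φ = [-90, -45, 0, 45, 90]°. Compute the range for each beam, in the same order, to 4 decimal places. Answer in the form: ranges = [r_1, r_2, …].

ranges = [0.3727, 0.2540, 0.2278, 0.4400, 3.7684]

beam 1: φ=-90°, α=15°
  direction (0.9659, 0.2588); cell (4,7); t to first gridline: x 0.3727, y 0.8500 (then +1.0353 / +3.8637)
    (5,7) via x @ 0.3727  # hit
  → r_1 = 0.3727
beam 2: φ=-45°, α=60°
  direction (0.5000, 0.8660); cell (4,7); t to first gridline: x 0.7200, y 0.2540 (then +2.0000 / +1.1547)
    (4,8) via y @ 0.2540  # hit
  → r_2 = 0.2540
beam 3: φ=0°, α=105°
  direction (-0.2588, 0.9659); cell (4,7); t to first gridline: x 2.4728, y 0.2278 (then +3.8637 / +1.0353)
    (4,8) via y @ 0.2278  # hit
  → r_3 = 0.2278
beam 4: φ=45°, α=150°
  direction (-0.8660, 0.5000); cell (4,7); t to first gridline: x 0.7390, y 0.4400 (then +1.1547 / +2.0000)
    (4,8) via y @ 0.4400  # hit
  → r_4 = 0.4400
beam 5: φ=90°, α=195°
  direction (-0.9659, -0.2588); cell (4,7); t to first gridline: x 0.6626, y 3.0137 (then +1.0353 / +3.8637)
    (3,7) via x @ 0.6626
    (2,7) via x @ 1.6979
    (1,7) via x @ 2.7331
    (1,6) via y @ 3.0137
    (0,6) via x @ 3.7684  # hit
  → r_5 = 3.7684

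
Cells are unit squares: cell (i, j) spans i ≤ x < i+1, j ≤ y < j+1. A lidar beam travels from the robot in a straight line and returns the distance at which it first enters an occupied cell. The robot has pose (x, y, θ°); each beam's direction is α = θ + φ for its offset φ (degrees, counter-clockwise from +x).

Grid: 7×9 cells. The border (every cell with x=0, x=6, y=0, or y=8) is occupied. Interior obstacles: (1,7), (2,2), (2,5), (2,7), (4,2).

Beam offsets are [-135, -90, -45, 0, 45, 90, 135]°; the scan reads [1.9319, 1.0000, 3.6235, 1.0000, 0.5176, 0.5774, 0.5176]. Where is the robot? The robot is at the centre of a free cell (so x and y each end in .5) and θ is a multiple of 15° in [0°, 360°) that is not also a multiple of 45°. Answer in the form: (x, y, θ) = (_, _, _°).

(x, y, θ) = (1.5, 1.5, 120°)

Enumerate (i+0.5, j+0.5, θ) over the 30 free cells and 16 admissible headings. For each, cast all 7 beams and compare to the given ranges.
  (3.5, 5.5, 105°): beam 1 = 2.8868 ≠ 1.9319 ✗
  (5.5, 4.5, 150°): beam 1 = 0.5176 ≠ 1.9319 ✗
  (4.5, 5.5, 75°): beam 1 = 3.0000 ≠ 1.9319 ✗
  (5.5, 6.5, 105°): beam 1 = 0.5774 ≠ 1.9319 ✗
  …
  (1.5, 1.5, 120°): r_1=1.9319, r_2=1.0000, r_3=3.6235, r_4=1.0000, r_5=0.5176, r_6=0.5774, r_7=0.5176 — all match ✓
Only this pose fits every beam.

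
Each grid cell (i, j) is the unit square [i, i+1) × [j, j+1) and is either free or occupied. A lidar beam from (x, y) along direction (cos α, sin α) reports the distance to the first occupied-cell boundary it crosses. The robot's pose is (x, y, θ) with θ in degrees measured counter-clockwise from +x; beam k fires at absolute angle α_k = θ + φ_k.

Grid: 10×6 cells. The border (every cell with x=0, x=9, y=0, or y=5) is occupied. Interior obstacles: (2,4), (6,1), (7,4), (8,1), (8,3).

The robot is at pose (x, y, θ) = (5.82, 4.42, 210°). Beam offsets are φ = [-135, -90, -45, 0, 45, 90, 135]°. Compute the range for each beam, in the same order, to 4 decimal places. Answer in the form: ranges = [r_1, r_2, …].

beam 1: φ=-135°, α=75°
  d=(0.2588,0.9659)  start (5,4)  tX=0.6955 tY=0.6005  stride 1/|dx|=3.8637 1/|dy|=1.0353
    cross y-line → (5,5), t=0.6005 (wall)
  → r_1 = 0.6005
beam 2: φ=-90°, α=120°
  d=(-0.5000,0.8660)  start (5,4)  tX=1.6400 tY=0.6697  stride 1/|dx|=2.0000 1/|dy|=1.1547
    cross y-line → (5,5), t=0.6697 (wall)
  → r_2 = 0.6697
beam 3: φ=-45°, α=165°
  d=(-0.9659,0.2588)  start (5,4)  tX=0.8489 tY=2.2409  stride 1/|dx|=1.0353 1/|dy|=3.8637
    cross x-line → (4,4), t=0.8489
    cross x-line → (3,4), t=1.8842
    cross y-line → (3,5), t=2.2409 (wall)
  → r_3 = 2.2409
beam 4: φ=0°, α=210°
  d=(-0.8660,-0.5000)  start (5,4)  tX=0.9469 tY=0.8400  stride 1/|dx|=1.1547 1/|dy|=2.0000
    cross y-line → (5,3), t=0.8400
    cross x-line → (4,3), t=0.9469
    cross x-line → (3,3), t=2.1016
    cross y-line → (3,2), t=2.8400
    cross x-line → (2,2), t=3.2563
    cross x-line → (1,2), t=4.4110
    cross y-line → (1,1), t=4.8400
    cross x-line → (0,1), t=5.5657 (wall)
  → r_4 = 5.5657
beam 5: φ=45°, α=255°
  d=(-0.2588,-0.9659)  start (5,4)  tX=3.1682 tY=0.4348  stride 1/|dx|=3.8637 1/|dy|=1.0353
    cross y-line → (5,3), t=0.4348
    cross y-line → (5,2), t=1.4701
    cross y-line → (5,1), t=2.5054
    cross x-line → (4,1), t=3.1682
    cross y-line → (4,0), t=3.5406 (wall)
  → r_5 = 3.5406
beam 6: φ=90°, α=300°
  d=(0.5000,-0.8660)  start (5,4)  tX=0.3600 tY=0.4850  stride 1/|dx|=2.0000 1/|dy|=1.1547
    cross x-line → (6,4), t=0.3600
    cross y-line → (6,3), t=0.4850
    cross y-line → (6,2), t=1.6397
    cross x-line → (7,2), t=2.3600
    cross y-line → (7,1), t=2.7944
    cross y-line → (7,0), t=3.9491 (wall)
  → r_6 = 3.9491
beam 7: φ=135°, α=345°
  d=(0.9659,-0.2588)  start (5,4)  tX=0.1863 tY=1.6228  stride 1/|dx|=1.0353 1/|dy|=3.8637
    cross x-line → (6,4), t=0.1863
    cross x-line → (7,4), t=1.2216 (wall)
  → r_7 = 1.2216

ranges = [0.6005, 0.6697, 2.2409, 5.5657, 3.5406, 3.9491, 1.2216]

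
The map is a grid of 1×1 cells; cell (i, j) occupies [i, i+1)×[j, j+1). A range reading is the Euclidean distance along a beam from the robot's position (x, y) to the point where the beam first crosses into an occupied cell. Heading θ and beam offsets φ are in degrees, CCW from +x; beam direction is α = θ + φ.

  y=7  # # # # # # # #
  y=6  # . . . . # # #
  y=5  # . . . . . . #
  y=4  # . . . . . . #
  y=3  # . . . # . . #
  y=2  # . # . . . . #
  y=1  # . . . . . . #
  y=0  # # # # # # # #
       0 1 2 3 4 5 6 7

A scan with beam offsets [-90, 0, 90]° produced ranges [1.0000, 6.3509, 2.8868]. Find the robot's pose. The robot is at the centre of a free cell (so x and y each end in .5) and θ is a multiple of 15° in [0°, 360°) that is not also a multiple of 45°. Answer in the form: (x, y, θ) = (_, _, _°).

Candidates: 32 free-cell centres × 16 headings = 512 poses. Raycast each; keep the one whose scan matches to 4 dp.
  (4.5, 6.5, 210°): beam 1 = 0.5774 ≠ 1.0000 ✗
  (1.5, 5.5, 75°): beam 1 = 5.6940 ≠ 1.0000 ✗
  (4.5, 2.5, 210°): beam 1 = 0.5774 ≠ 1.0000 ✗
  (2.5, 4.5, 240°): beam 1 = 1.7321 ≠ 1.0000 ✗
  (6.5, 1.5, 75°): beam 1 = 0.5176 ≠ 1.0000 ✗
  …
  (6.5, 3.5, 150°): r_1=1.0000, r_2=6.3509, r_3=2.8868 — all match ✓
Unique over the lattice → pose = (6.5, 3.5, 150°).

(x, y, θ) = (6.5, 3.5, 150°)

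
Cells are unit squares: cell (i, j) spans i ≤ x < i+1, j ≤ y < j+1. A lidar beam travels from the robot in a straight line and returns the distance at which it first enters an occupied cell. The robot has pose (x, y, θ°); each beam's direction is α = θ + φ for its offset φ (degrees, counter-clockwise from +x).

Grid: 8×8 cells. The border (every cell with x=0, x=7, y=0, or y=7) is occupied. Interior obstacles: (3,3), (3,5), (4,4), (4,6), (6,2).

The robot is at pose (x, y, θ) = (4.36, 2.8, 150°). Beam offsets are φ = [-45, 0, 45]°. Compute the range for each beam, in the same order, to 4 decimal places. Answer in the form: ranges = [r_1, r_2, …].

beam 1: φ=-45°, α=105°
  d=(-0.2588,0.9659)  start (4,2)  tX=1.3909 tY=0.2071  stride 1/|dx|=3.8637 1/|dy|=1.0353
    cross y-line → (4,3), t=0.2071
    cross y-line → (4,4), t=1.2423 (wall)
  → r_1 = 1.2423
beam 2: φ=0°, α=150°
  d=(-0.8660,0.5000)  start (4,2)  tX=0.4157 tY=0.4000  stride 1/|dx|=1.1547 1/|dy|=2.0000
    cross y-line → (4,3), t=0.4000
    cross x-line → (3,3), t=0.4157 (wall)
  → r_2 = 0.4157
beam 3: φ=45°, α=195°
  d=(-0.9659,-0.2588)  start (4,2)  tX=0.3727 tY=3.0910  stride 1/|dx|=1.0353 1/|dy|=3.8637
    cross x-line → (3,2), t=0.3727
    cross x-line → (2,2), t=1.4080
    cross x-line → (1,2), t=2.4433
    cross y-line → (1,1), t=3.0910
    cross x-line → (0,1), t=3.4785 (wall)
  → r_3 = 3.4785

ranges = [1.2423, 0.4157, 3.4785]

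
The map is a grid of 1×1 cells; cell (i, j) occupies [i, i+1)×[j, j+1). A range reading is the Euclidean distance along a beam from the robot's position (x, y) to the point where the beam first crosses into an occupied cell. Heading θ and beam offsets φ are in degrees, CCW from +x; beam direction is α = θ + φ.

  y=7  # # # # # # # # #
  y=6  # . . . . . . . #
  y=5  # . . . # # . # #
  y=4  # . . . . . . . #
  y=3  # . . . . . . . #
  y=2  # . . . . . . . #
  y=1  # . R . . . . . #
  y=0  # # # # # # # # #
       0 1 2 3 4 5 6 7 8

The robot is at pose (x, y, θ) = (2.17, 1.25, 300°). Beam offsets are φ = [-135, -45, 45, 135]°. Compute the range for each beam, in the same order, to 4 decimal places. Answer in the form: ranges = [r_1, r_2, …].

beam 1: φ=-135°, α=165°
  d=(-0.9659,0.2588)  start (2,1)  tX=0.1760 tY=2.8978  stride 1/|dx|=1.0353 1/|dy|=3.8637
    cross x-line → (1,1), t=0.1760
    cross x-line → (0,1), t=1.2113 (wall)
  → r_1 = 1.2113
beam 2: φ=-45°, α=255°
  d=(-0.2588,-0.9659)  start (2,1)  tX=0.6568 tY=0.2588  stride 1/|dx|=3.8637 1/|dy|=1.0353
    cross y-line → (2,0), t=0.2588 (wall)
  → r_2 = 0.2588
beam 3: φ=45°, α=345°
  d=(0.9659,-0.2588)  start (2,1)  tX=0.8593 tY=0.9659  stride 1/|dx|=1.0353 1/|dy|=3.8637
    cross x-line → (3,1), t=0.8593
    cross y-line → (3,0), t=0.9659 (wall)
  → r_3 = 0.9659
beam 4: φ=135°, α=75°
  d=(0.2588,0.9659)  start (2,1)  tX=3.2069 tY=0.7765  stride 1/|dx|=3.8637 1/|dy|=1.0353
    cross y-line → (2,2), t=0.7765
    cross y-line → (2,3), t=1.8117
    cross y-line → (2,4), t=2.8470
    cross x-line → (3,4), t=3.2069
    cross y-line → (3,5), t=3.8823
    cross y-line → (3,6), t=4.9176
    cross y-line → (3,7), t=5.9528 (wall)
  → r_4 = 5.9528

ranges = [1.2113, 0.2588, 0.9659, 5.9528]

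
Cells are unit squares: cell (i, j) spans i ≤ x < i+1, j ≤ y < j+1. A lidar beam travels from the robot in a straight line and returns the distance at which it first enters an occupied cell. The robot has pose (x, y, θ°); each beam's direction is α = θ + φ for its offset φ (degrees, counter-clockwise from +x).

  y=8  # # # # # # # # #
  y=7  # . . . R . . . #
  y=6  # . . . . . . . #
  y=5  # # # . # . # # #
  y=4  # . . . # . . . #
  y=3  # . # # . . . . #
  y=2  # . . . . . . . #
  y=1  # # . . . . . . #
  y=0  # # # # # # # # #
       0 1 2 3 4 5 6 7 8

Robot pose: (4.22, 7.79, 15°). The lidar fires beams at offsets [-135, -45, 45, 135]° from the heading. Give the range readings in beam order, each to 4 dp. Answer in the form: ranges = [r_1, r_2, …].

beam 1: φ=-135°, α=240°
  direction (-0.5000, -0.8660); cell (4,7); t to first gridline: x 0.4400, y 0.9122 (then +2.0000 / +1.1547)
    (3,7) via x @ 0.4400
    (3,6) via y @ 0.9122
    (3,5) via y @ 2.0669
    (2,5) via x @ 2.4400  # hit
  → r_1 = 2.4400
beam 2: φ=-45°, α=330°
  direction (0.8660, -0.5000); cell (4,7); t to first gridline: x 0.9007, y 1.5800 (then +1.1547 / +2.0000)
    (5,7) via x @ 0.9007
    (5,6) via y @ 1.5800
    (6,6) via x @ 2.0554
    (7,6) via x @ 3.2101
    (7,5) via y @ 3.5800  # hit
  → r_2 = 3.5800
beam 3: φ=45°, α=60°
  direction (0.5000, 0.8660); cell (4,7); t to first gridline: x 1.5600, y 0.2425 (then +2.0000 / +1.1547)
    (4,8) via y @ 0.2425  # hit
  → r_3 = 0.2425
beam 4: φ=135°, α=150°
  direction (-0.8660, 0.5000); cell (4,7); t to first gridline: x 0.2540, y 0.4200 (then +1.1547 / +2.0000)
    (3,7) via x @ 0.2540
    (3,8) via y @ 0.4200  # hit
  → r_4 = 0.4200

ranges = [2.4400, 3.5800, 0.2425, 0.4200]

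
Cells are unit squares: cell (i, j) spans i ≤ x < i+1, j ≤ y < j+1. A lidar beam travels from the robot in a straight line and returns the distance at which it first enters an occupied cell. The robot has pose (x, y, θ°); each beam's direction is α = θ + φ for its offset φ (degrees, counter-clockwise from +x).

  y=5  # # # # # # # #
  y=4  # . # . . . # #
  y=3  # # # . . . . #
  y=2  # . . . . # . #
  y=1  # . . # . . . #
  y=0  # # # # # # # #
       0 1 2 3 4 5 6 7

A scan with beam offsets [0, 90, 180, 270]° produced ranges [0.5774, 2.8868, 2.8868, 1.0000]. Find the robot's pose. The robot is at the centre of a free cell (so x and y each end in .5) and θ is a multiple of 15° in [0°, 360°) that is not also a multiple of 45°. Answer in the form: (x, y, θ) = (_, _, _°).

Candidates: 18 free-cell centres × 16 headings = 288 poses. Raycast each; keep the one whose scan matches to 4 dp.
  (1.5, 1.5, 330°): beam 1 = 1.0000 ≠ 0.5774 ✗
  (4.5, 2.5, 240°): beam 1 = 1.0000 ≠ 0.5774 ✗
  (3.5, 3.5, 105°): beam 1 = 1.5529 ≠ 0.5774 ✗
  (1.5, 4.5, 255°): beam 1 = 0.5176 ≠ 0.5774 ✗
  …
  (3.5, 3.5, 210°): r_1=0.5774, r_2=2.8868, r_3=2.8868, r_4=1.0000 — all match ✓
No second candidate reproduces the full scan.

(x, y, θ) = (3.5, 3.5, 210°)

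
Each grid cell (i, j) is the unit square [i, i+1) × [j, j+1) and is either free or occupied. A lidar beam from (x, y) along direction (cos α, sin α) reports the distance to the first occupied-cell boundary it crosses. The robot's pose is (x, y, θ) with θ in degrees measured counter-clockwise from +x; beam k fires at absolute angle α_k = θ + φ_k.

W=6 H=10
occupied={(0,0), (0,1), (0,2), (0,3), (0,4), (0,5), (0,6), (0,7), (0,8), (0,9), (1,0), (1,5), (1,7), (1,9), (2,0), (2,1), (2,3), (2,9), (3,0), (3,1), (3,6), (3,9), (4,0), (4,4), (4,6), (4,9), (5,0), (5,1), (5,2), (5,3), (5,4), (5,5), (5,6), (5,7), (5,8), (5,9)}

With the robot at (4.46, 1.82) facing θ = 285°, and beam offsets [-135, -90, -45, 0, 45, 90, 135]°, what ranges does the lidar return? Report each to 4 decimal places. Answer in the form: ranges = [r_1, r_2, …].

beam 1: φ=-135°, α=150°
  d=(-0.8660,0.5000)  start (4,1)  tX=0.5312 tY=0.3600  stride 1/|dx|=1.1547 1/|dy|=2.0000
    cross y-line → (4,2), t=0.3600
    cross x-line → (3,2), t=0.5312
    cross x-line → (2,2), t=1.6859
    cross y-line → (2,3), t=2.3600 (wall)
  → r_1 = 2.3600
beam 2: φ=-90°, α=195°
  d=(-0.9659,-0.2588)  start (4,1)  tX=0.4762 tY=3.1682  stride 1/|dx|=1.0353 1/|dy|=3.8637
    cross x-line → (3,1), t=0.4762 (wall)
  → r_2 = 0.4762
beam 3: φ=-45°, α=240°
  d=(-0.5000,-0.8660)  start (4,1)  tX=0.9200 tY=0.9469  stride 1/|dx|=2.0000 1/|dy|=1.1547
    cross x-line → (3,1), t=0.9200 (wall)
  → r_3 = 0.9200
beam 4: φ=0°, α=285°
  d=(0.2588,-0.9659)  start (4,1)  tX=2.0864 tY=0.8489  stride 1/|dx|=3.8637 1/|dy|=1.0353
    cross y-line → (4,0), t=0.8489 (wall)
  → r_4 = 0.8489
beam 5: φ=45°, α=330°
  d=(0.8660,-0.5000)  start (4,1)  tX=0.6235 tY=1.6400  stride 1/|dx|=1.1547 1/|dy|=2.0000
    cross x-line → (5,1), t=0.6235 (wall)
  → r_5 = 0.6235
beam 6: φ=90°, α=15°
  d=(0.9659,0.2588)  start (4,1)  tX=0.5590 tY=0.6955  stride 1/|dx|=1.0353 1/|dy|=3.8637
    cross x-line → (5,1), t=0.5590 (wall)
  → r_6 = 0.5590
beam 7: φ=135°, α=60°
  d=(0.5000,0.8660)  start (4,1)  tX=1.0800 tY=0.2078  stride 1/|dx|=2.0000 1/|dy|=1.1547
    cross y-line → (4,2), t=0.2078
    cross x-line → (5,2), t=1.0800 (wall)
  → r_7 = 1.0800

ranges = [2.3600, 0.4762, 0.9200, 0.8489, 0.6235, 0.5590, 1.0800]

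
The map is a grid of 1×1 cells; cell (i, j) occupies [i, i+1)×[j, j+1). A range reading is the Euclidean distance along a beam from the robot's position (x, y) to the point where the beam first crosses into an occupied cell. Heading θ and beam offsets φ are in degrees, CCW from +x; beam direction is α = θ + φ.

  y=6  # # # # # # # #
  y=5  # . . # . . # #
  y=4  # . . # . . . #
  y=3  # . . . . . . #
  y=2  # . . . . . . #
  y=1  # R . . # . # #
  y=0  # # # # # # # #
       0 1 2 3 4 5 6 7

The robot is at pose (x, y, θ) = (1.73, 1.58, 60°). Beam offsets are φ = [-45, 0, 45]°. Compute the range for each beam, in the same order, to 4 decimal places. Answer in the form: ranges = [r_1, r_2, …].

ranges = [5.4559, 2.7944, 2.8205]

beam 1: φ=-45°, α=15°
  direction (0.9659, 0.2588); cell (1,1); t to first gridline: x 0.2795, y 1.6228 (then +1.0353 / +3.8637)
    (2,1) via x @ 0.2795
    (3,1) via x @ 1.3148
    (3,2) via y @ 1.6228
    (4,2) via x @ 2.3501
    (5,2) via x @ 3.3854
    (6,2) via x @ 4.4206
    (7,2) via x @ 5.4559  # hit
  → r_1 = 5.4559
beam 2: φ=0°, α=60°
  direction (0.5000, 0.8660); cell (1,1); t to first gridline: x 0.5400, y 0.4850 (then +2.0000 / +1.1547)
    (1,2) via y @ 0.4850
    (2,2) via x @ 0.5400
    (2,3) via y @ 1.6397
    (3,3) via x @ 2.5400
    (3,4) via y @ 2.7944  # hit
  → r_2 = 2.7944
beam 3: φ=45°, α=105°
  direction (-0.2588, 0.9659); cell (1,1); t to first gridline: x 2.8205, y 0.4348 (then +3.8637 / +1.0353)
    (1,2) via y @ 0.4348
    (1,3) via y @ 1.4701
    (1,4) via y @ 2.5054
    (0,4) via x @ 2.8205  # hit
  → r_3 = 2.8205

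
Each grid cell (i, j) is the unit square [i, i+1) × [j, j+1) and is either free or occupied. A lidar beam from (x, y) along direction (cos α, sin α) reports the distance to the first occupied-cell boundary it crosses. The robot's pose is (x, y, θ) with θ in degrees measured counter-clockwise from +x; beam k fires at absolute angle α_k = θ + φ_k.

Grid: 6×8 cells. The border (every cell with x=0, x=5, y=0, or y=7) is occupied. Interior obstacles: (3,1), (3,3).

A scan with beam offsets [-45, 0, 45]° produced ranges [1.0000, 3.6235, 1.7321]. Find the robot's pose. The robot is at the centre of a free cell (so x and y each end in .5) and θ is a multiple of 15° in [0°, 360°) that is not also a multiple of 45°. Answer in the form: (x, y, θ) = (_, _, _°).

(x, y, θ) = (1.5, 4.5, 285°)

The pose lattice has 22·16 = 352 candidates. Test each by forward raycasting.
  (2.5, 4.5, 330°): beam 1 = 2.5882 ≠ 1.0000 ✗
  (3.5, 5.5, 255°): beam 1 = 2.8868 ≠ 1.0000 ✗
  (3.5, 6.5, 210°): beam 1 = 1.9319 ≠ 1.0000 ✗
  …
  (1.5, 4.5, 285°): r_1=1.0000, r_2=3.6235, r_3=1.7321 — all match ✓
No second candidate reproduces the full scan.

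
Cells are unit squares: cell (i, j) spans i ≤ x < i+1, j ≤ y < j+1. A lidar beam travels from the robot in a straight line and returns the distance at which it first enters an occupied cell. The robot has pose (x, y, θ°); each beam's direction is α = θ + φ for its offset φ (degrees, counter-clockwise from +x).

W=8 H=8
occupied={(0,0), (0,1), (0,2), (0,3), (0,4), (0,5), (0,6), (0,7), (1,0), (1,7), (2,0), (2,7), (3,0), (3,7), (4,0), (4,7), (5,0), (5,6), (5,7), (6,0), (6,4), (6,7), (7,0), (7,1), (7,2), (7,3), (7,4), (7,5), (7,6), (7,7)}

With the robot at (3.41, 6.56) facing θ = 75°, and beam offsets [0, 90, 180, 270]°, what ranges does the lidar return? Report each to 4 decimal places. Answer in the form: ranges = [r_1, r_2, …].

ranges = [0.4555, 1.7000, 5.7561, 1.6461]

beam 1: φ=0°, α=75°
  dir = (cos 75°, sin 75°) = (0.2588, 0.9659); from cell (3,6)
  next x-line at t=2.2796, next y-line at t=0.4555; Δt_x=3.8637, Δt_y=1.0353
    y: enter (3,7) at t=0.4555 ← occupied
  → r_1 = 0.4555
beam 2: φ=90°, α=165°
  dir = (cos 165°, sin 165°) = (-0.9659, 0.2588); from cell (3,6)
  next x-line at t=0.4245, next y-line at t=1.7000; Δt_x=1.0353, Δt_y=3.8637
    x: enter (2,6) at t=0.4245
    x: enter (1,6) at t=1.4597
    y: enter (1,7) at t=1.7000 ← occupied
  → r_2 = 1.7000
beam 3: φ=180°, α=255°
  dir = (cos 255°, sin 255°) = (-0.2588, -0.9659); from cell (3,6)
  next x-line at t=1.5841, next y-line at t=0.5798; Δt_x=3.8637, Δt_y=1.0353
    y: enter (3,5) at t=0.5798
    x: enter (2,5) at t=1.5841
    y: enter (2,4) at t=1.6150
    y: enter (2,3) at t=2.6503
    y: enter (2,2) at t=3.6856
    y: enter (2,1) at t=4.7209
    x: enter (1,1) at t=5.4478
    y: enter (1,0) at t=5.7561 ← occupied
  → r_3 = 5.7561
beam 4: φ=270°, α=345°
  dir = (cos 345°, sin 345°) = (0.9659, -0.2588); from cell (3,6)
  next x-line at t=0.6108, next y-line at t=2.1637; Δt_x=1.0353, Δt_y=3.8637
    x: enter (4,6) at t=0.6108
    x: enter (5,6) at t=1.6461 ← occupied
  → r_4 = 1.6461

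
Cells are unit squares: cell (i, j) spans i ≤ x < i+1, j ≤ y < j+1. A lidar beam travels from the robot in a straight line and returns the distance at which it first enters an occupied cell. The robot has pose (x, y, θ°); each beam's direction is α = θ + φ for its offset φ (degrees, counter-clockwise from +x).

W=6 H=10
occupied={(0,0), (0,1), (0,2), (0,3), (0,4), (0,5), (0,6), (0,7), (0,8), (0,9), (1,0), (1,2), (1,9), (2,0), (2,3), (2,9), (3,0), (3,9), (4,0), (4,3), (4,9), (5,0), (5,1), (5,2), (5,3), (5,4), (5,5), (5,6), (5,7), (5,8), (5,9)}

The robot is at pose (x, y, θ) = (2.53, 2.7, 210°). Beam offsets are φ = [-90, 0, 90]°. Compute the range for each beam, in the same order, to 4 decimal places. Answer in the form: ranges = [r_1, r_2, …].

ranges = [0.3464, 0.6120, 1.9630]

beam 1: φ=-90°, α=120°
  d=(-0.5000,0.8660)  start (2,2)  tX=1.0600 tY=0.3464  stride 1/|dx|=2.0000 1/|dy|=1.1547
    cross y-line → (2,3), t=0.3464 (wall)
  → r_1 = 0.3464
beam 2: φ=0°, α=210°
  d=(-0.8660,-0.5000)  start (2,2)  tX=0.6120 tY=1.4000  stride 1/|dx|=1.1547 1/|dy|=2.0000
    cross x-line → (1,2), t=0.6120 (wall)
  → r_2 = 0.6120
beam 3: φ=90°, α=300°
  d=(0.5000,-0.8660)  start (2,2)  tX=0.9400 tY=0.8083  stride 1/|dx|=2.0000 1/|dy|=1.1547
    cross y-line → (2,1), t=0.8083
    cross x-line → (3,1), t=0.9400
    cross y-line → (3,0), t=1.9630 (wall)
  → r_3 = 1.9630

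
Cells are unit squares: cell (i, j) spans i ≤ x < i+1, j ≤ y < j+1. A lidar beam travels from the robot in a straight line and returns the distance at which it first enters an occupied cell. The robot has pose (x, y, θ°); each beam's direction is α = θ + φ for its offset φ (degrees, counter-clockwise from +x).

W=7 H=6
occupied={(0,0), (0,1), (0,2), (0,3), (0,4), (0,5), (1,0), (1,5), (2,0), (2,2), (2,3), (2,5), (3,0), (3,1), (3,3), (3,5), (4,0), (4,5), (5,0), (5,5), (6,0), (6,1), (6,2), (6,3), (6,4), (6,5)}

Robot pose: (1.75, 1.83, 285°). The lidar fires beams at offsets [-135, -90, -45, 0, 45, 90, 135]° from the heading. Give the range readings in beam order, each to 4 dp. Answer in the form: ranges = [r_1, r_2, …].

ranges = [0.8660, 0.7765, 0.9584, 0.8593, 1.4434, 0.6568, 0.5000]

beam 1: φ=-135°, α=150°
  direction (-0.8660, 0.5000); cell (1,1); t to first gridline: x 0.8660, y 0.3400 (then +1.1547 / +2.0000)
    (1,2) via y @ 0.3400
    (0,2) via x @ 0.8660  # hit
  → r_1 = 0.8660
beam 2: φ=-90°, α=195°
  direction (-0.9659, -0.2588); cell (1,1); t to first gridline: x 0.7765, y 3.2069 (then +1.0353 / +3.8637)
    (0,1) via x @ 0.7765  # hit
  → r_2 = 0.7765
beam 3: φ=-45°, α=240°
  direction (-0.5000, -0.8660); cell (1,1); t to first gridline: x 1.5000, y 0.9584 (then +2.0000 / +1.1547)
    (1,0) via y @ 0.9584  # hit
  → r_3 = 0.9584
beam 4: φ=0°, α=285°
  direction (0.2588, -0.9659); cell (1,1); t to first gridline: x 0.9659, y 0.8593 (then +3.8637 / +1.0353)
    (1,0) via y @ 0.8593  # hit
  → r_4 = 0.8593
beam 5: φ=45°, α=330°
  direction (0.8660, -0.5000); cell (1,1); t to first gridline: x 0.2887, y 1.6600 (then +1.1547 / +2.0000)
    (2,1) via x @ 0.2887
    (3,1) via x @ 1.4434  # hit
  → r_5 = 1.4434
beam 6: φ=90°, α=15°
  direction (0.9659, 0.2588); cell (1,1); t to first gridline: x 0.2588, y 0.6568 (then +1.0353 / +3.8637)
    (2,1) via x @ 0.2588
    (2,2) via y @ 0.6568  # hit
  → r_6 = 0.6568
beam 7: φ=135°, α=60°
  direction (0.5000, 0.8660); cell (1,1); t to first gridline: x 0.5000, y 0.1963 (then +2.0000 / +1.1547)
    (1,2) via y @ 0.1963
    (2,2) via x @ 0.5000  # hit
  → r_7 = 0.5000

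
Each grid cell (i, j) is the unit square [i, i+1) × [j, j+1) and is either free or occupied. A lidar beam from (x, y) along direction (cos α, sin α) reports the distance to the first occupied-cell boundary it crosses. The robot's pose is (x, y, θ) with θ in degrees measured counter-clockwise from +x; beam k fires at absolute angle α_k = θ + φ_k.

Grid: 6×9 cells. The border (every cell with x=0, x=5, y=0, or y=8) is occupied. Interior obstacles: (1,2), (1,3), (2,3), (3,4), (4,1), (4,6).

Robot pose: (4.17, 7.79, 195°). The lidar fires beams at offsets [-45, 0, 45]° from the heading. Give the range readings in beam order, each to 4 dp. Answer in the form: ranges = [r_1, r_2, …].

beam 1: φ=-45°, α=150°
  dir = (cos 150°, sin 150°) = (-0.8660, 0.5000); from cell (4,7)
  next x-line at t=0.1963, next y-line at t=0.4200; Δt_x=1.1547, Δt_y=2.0000
    x: enter (3,7) at t=0.1963
    y: enter (3,8) at t=0.4200 ← occupied
  → r_1 = 0.4200
beam 2: φ=0°, α=195°
  dir = (cos 195°, sin 195°) = (-0.9659, -0.2588); from cell (4,7)
  next x-line at t=0.1760, next y-line at t=3.0523; Δt_x=1.0353, Δt_y=3.8637
    x: enter (3,7) at t=0.1760
    x: enter (2,7) at t=1.2113
    x: enter (1,7) at t=2.2465
    y: enter (1,6) at t=3.0523
    x: enter (0,6) at t=3.2818 ← occupied
  → r_2 = 3.2818
beam 3: φ=45°, α=240°
  dir = (cos 240°, sin 240°) = (-0.5000, -0.8660); from cell (4,7)
  next x-line at t=0.3400, next y-line at t=0.9122; Δt_x=2.0000, Δt_y=1.1547
    x: enter (3,7) at t=0.3400
    y: enter (3,6) at t=0.9122
    y: enter (3,5) at t=2.0669
    x: enter (2,5) at t=2.3400
    y: enter (2,4) at t=3.2216
    x: enter (1,4) at t=4.3400
    y: enter (1,3) at t=4.3763 ← occupied
  → r_3 = 4.3763

ranges = [0.4200, 3.2818, 4.3763]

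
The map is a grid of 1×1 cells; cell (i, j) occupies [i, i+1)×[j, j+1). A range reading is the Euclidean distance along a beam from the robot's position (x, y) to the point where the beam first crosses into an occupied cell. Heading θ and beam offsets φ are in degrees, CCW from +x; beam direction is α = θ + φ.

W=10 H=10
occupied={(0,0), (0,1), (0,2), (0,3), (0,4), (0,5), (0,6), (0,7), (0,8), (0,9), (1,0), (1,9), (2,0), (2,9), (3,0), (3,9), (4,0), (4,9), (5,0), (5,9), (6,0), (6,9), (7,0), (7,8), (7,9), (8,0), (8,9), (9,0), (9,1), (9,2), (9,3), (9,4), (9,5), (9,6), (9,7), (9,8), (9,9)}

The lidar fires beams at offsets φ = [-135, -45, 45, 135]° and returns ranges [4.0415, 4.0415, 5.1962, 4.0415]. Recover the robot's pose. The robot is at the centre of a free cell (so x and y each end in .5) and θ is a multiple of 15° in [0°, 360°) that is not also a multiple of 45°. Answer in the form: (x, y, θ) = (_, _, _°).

(x, y, θ) = (5.5, 4.5, 105°)

Candidates: 63 free-cell centres × 16 headings = 1008 poses. Raycast each; keep the one whose scan matches to 4 dp.
  (7.5, 7.5, 195°): beam 1 = 0.5774 ≠ 4.0415 ✗
  (3.5, 7.5, 60°): beam 1 = 6.7293 ≠ 4.0415 ✗
  (6.5, 2.5, 330°): beam 1 = 5.6940 ≠ 4.0415 ✗
  (4.5, 4.5, 60°): beam 1 = 3.6235 ≠ 4.0415 ✗
  …
  (5.5, 4.5, 105°): r_1=4.0415, r_2=4.0415, r_3=5.1962, r_4=4.0415 — all match ✓
Unique over the lattice → pose = (5.5, 4.5, 105°).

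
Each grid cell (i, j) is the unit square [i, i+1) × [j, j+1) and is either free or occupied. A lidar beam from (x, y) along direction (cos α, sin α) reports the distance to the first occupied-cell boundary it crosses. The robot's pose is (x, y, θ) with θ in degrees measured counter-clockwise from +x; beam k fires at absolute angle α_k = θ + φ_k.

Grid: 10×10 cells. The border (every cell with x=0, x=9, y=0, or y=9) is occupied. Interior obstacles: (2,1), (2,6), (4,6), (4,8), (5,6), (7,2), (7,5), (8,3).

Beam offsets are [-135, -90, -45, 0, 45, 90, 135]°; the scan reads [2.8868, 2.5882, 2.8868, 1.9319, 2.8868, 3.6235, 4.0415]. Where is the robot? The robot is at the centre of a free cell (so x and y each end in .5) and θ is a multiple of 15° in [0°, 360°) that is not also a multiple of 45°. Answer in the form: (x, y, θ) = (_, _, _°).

The pose lattice has 56·16 = 896 candidates. Test each by forward raycasting.
  (8.5, 5.5, 300°): beam 1 = 0.5176 ≠ 2.8868 ✗
  (8.5, 4.5, 165°): beam 1 = 0.5774 ≠ 2.8868 ✗
  (4.5, 4.5, 165°): beam 2 = 1.5529 ≠ 2.5882 ✗
  …
  (3.5, 3.5, 255°): r_1=2.8868, r_2=2.5882, r_3=2.8868, r_4=1.9319, r_5=2.8868, r_6=3.6235, r_7=4.0415 — all match ✓
Only this pose fits every beam.

(x, y, θ) = (3.5, 3.5, 255°)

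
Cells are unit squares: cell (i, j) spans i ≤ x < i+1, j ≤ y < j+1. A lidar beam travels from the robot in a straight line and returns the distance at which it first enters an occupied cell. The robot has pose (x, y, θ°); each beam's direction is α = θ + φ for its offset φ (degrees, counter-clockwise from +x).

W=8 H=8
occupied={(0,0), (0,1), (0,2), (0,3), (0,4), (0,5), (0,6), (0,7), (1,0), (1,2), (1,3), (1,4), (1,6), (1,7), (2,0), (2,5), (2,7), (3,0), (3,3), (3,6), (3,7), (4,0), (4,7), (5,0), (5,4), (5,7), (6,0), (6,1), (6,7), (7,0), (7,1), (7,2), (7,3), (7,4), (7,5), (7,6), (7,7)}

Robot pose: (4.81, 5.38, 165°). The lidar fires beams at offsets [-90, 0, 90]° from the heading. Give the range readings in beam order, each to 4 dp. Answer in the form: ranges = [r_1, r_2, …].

ranges = [1.6771, 1.8738, 4.5345]

beam 1: φ=-90°, α=75°
  d=(0.2588,0.9659)  start (4,5)  tX=0.7341 tY=0.6419  stride 1/|dx|=3.8637 1/|dy|=1.0353
    cross y-line → (4,6), t=0.6419
    cross x-line → (5,6), t=0.7341
    cross y-line → (5,7), t=1.6771 (wall)
  → r_1 = 1.6771
beam 2: φ=0°, α=165°
  d=(-0.9659,0.2588)  start (4,5)  tX=0.8386 tY=2.3955  stride 1/|dx|=1.0353 1/|dy|=3.8637
    cross x-line → (3,5), t=0.8386
    cross x-line → (2,5), t=1.8738 (wall)
  → r_2 = 1.8738
beam 3: φ=90°, α=255°
  d=(-0.2588,-0.9659)  start (4,5)  tX=3.1296 tY=0.3934  stride 1/|dx|=3.8637 1/|dy|=1.0353
    cross y-line → (4,4), t=0.3934
    cross y-line → (4,3), t=1.4287
    cross y-line → (4,2), t=2.4640
    cross x-line → (3,2), t=3.1296
    cross y-line → (3,1), t=3.4992
    cross y-line → (3,0), t=4.5345 (wall)
  → r_3 = 4.5345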